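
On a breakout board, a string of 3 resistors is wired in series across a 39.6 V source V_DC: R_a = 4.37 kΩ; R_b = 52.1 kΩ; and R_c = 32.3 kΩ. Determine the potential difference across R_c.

Series total: ΣR = 4.37 + 52.1 + 32.3 = 88.77 kΩ.
V = V_DC · R/ΣR = 39.6 × 0.3639 = 14.41 V.

V ≈ 14.4 V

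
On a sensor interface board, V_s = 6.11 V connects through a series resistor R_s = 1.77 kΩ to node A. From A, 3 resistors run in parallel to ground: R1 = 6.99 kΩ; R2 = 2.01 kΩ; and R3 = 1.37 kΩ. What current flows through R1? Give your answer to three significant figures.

I ≈ 0.255 mA

Combine the parallel branches: R_p = (1/6.99 + 1/2.01 + 1/1.37)⁻¹ = 0.7297 kΩ.
Node voltage V_A = V_s · R_p/(R_s + R_p) = 6.11 × 0.2919 = 1.784 V.
I(R1) = V_A / R1 = 1.784/6.99 = 0.2552 mA.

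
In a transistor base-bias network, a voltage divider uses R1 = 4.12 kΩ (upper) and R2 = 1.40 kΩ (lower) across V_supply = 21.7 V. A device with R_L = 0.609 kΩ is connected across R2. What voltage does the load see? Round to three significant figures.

R2 ‖ R_L = (1.40 × 0.609)/(1.40 + 0.609) = 0.4244 kΩ.
Voltage divider with the loaded lower leg: V_out = 21.7 × 0.4244/(4.12 + 0.4244) = 21.7 × 0.09339 = 2.027 V.

V_out ≈ 2.03 V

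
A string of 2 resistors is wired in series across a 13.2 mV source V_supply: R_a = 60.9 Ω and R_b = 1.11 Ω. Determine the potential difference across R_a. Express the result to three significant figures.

Total series resistance ΣR = 60.9 + 1.11 = 62.01 Ω.
Voltage divider: V = V_supply · (60.90 / 62.01) = 13.2 × 0.9821 = 12.96 mV.

V ≈ 13.0 mV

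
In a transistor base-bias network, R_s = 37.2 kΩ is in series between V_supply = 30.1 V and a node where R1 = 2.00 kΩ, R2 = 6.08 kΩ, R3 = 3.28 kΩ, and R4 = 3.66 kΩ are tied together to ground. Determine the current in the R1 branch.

I ≈ 0.319 mA

Parallel bank: R_p = 1/(1/2.00 + 1/6.08 + 1/3.28 + 1/3.66) = 0.8048 kΩ.
V_A = 30.1 × 0.8048/38.00 = 0.6374 V.
I(R1) = V_A / R1 = 0.6374/2.00 = 0.3187 mA.
(Equivalently: I_total = 0.7920 mA, then current-divider fraction G_k/ΣG = 0.4024.)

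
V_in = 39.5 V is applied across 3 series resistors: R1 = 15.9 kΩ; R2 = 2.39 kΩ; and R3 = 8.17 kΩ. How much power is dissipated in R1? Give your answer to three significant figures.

P ≈ 35.4 mW

Series current I = V_in/ΣR = 39.5/26.46 = 1.493 mA.
P(R1) = I²·R1 = (1.493)² × 15.9 = 35.43 mW.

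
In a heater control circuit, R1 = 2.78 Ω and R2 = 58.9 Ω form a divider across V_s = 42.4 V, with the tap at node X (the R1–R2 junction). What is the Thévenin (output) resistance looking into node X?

Looking into X with the source shorted: R_th = R1·R2/(R1+R2) = 2.780 × 58.9/61.68 = 2.655 Ω.

R_th ≈ 2.65 Ω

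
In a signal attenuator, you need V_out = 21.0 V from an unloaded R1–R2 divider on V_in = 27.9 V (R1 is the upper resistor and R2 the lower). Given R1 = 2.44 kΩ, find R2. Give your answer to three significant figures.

R2 ≈ 7.43 kΩ

The divider ratio is R2/(R1+R2) = 21.0/27.9 = 0.7527.
R2 = R1 · 0.7527/(1 − 0.7527) = 7.426 kΩ.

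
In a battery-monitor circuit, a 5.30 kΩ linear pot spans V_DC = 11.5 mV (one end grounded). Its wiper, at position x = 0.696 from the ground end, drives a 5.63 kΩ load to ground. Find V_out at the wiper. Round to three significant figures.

Lower segment x·R_p = 3.689 kΩ; upper segment (1−x)·R_p = 1.611 kΩ.
Lower segment in parallel with the load: 3.689 ‖ 5.63 = 2.229 kΩ.
Loaded-divider output: V_out = 11.5 × 0.5804 = 6.675 mV.

V_out ≈ 6.67 mV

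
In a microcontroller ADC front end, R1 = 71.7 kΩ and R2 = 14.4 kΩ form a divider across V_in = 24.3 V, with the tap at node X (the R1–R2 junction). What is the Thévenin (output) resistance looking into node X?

With V_in suppressed (replaced by a short), R_th = R1 ‖ R2 = (71.70 × 14.4)/(71.70 + 14.4) = 11.99 kΩ.

R_th ≈ 12.0 kΩ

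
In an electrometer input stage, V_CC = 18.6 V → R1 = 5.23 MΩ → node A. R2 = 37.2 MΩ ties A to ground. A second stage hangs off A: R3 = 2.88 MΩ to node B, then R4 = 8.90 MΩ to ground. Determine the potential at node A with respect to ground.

The second stage (R3 + R4 = 11.78 MΩ) loads node A in parallel with R2.
Effective lower resistance at A: R2 ‖ 11.78 = 8.947 MΩ.
So V_A = 18.6 × 0.6311 = 11.74 V.

V_A ≈ 11.7 V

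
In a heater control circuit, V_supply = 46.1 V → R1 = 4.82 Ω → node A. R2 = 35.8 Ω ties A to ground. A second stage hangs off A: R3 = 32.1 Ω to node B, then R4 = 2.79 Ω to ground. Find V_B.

Looking into the second stage from A: R3 + R4 = 34.89 Ω appears in parallel with R2.
Effective lower resistance at A: R2 ‖ 34.89 = 17.67 Ω.
First divider: V_A = V_supply · 17.67/(4.82 + 17.67) = 36.22 V.
Then the unloaded second divider: V_B = V_A × R4/(R3+R4) = 36.22 × 0.07997 = 2.896 V.

V_B ≈ 2.90 V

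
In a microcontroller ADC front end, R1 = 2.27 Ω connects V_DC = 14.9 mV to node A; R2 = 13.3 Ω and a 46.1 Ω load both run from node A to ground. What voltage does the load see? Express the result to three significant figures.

V_out ≈ 12.2 mV

The load sits in parallel with R2, giving an effective lower resistance R2' = R2·R_L/(R2+R_L) = 10.32 Ω.
Then V_out = V_DC · R2'/(R1 + R2') = 14.9 × 10.32/12.59 = 12.21 mV.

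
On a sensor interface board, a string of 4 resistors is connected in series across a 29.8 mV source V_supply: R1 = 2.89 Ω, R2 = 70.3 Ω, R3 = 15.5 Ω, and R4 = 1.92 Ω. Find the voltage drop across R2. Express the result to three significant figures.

V ≈ 23.1 mV

Series total: ΣR = 2.89 + 70.3 + 15.5 + 1.92 = 90.61 Ω.
By the voltage-divider rule, V = 29.8 × 70.30/90.61 = 23.12 mV.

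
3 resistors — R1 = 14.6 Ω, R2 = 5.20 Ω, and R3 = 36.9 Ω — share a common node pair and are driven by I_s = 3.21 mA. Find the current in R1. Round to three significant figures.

I ≈ 0.764 mA

Total conductance ΣG = 1/14.6 + 1/5.20 + 1/36.9 = 0.2879 (units of 1/Ω).
R1 takes the fraction G_k/ΣG = 0.06849/0.2879 = 0.2379, so I = 3.21 × 0.2379 = 0.7637 mA.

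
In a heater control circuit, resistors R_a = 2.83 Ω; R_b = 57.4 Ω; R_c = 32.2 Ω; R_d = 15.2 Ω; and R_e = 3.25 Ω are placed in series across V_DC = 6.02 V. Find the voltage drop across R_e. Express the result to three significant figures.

V ≈ 0.176 V

Series total: ΣR = 2.83 + 57.4 + 32.2 + 15.2 + 3.25 = 110.9 Ω.
By the voltage-divider rule, V = 6.02 × 3.250/110.9 = 0.1765 V.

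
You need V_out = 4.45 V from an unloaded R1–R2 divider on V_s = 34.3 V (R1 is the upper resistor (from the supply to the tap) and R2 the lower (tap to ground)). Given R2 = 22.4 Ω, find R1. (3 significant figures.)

The divider ratio is R2/(R1+R2) = 4.45/34.3 = 0.1297.
Rearranging, R1 = R2·(1−k)/k = 22.4 × 6.708 = 150.3 Ω.

R1 ≈ 150 Ω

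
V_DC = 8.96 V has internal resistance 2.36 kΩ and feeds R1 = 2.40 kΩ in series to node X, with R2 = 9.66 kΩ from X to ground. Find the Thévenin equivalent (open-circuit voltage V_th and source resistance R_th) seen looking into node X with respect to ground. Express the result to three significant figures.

V_th ≈ 6.00 V, R_th ≈ 3.19 kΩ

R1' = 2.36 + 2.40 = 4.760 kΩ (source resistance + R1).
Open-circuit (no load on X): V_th = V_DC · R2/(R1' + R2) = 8.96 × 9.66/(4.760 + 9.66) = 6.002 V.
Looking into X with the source shorted: R_th = R1'·R2/(R1'+R2) = 4.760 × 9.66/14.42 = 3.189 kΩ.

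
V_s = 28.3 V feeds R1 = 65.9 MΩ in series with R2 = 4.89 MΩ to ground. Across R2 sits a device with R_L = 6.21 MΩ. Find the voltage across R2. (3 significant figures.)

R2 ‖ R_L = (4.89 × 6.21)/(4.89 + 6.21) = 2.736 MΩ.
Voltage divider with the loaded lower leg: V_out = 28.3 × 2.736/(65.9 + 2.736) = 28.3 × 0.03986 = 1.128 V.
(Unloaded it would be 1.95 V; the load pulls it down.)

V_out ≈ 1.13 V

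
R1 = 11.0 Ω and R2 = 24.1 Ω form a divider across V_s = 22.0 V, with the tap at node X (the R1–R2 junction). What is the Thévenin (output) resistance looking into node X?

R_th ≈ 7.55 Ω

Zeroing V_s shorts the top of R1 to ground, so R_th = R1 ‖ R2 = 7.553 Ω.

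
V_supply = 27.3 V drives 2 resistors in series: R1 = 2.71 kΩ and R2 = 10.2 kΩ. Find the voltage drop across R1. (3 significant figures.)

V ≈ 5.73 V

ΣR = 2.71 + 10.2 = 12.91 kΩ.
Voltage divider: V = V_supply · (2.710 / 12.91) = 27.3 × 0.2099 = 5.731 V.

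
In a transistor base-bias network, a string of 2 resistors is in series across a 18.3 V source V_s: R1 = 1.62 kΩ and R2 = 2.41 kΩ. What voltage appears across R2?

Total series resistance ΣR = 1.62 + 2.41 = 4.030 kΩ.
V = V_s · R/ΣR = 18.3 × 0.5980 = 10.94 V.

V ≈ 10.9 V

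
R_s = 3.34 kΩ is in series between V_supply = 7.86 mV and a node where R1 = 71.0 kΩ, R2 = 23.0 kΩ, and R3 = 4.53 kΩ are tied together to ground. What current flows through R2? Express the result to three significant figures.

I ≈ 0.177 µA

Combine the parallel branches: R_p = (1/71.0 + 1/23.0 + 1/4.53)⁻¹ = 3.593 kΩ.
V_A = 7.86 × 3.593/6.933 = 4.073 mV.
Branch current I = V_A/R2 = 4.073/23.0 = 0.1771 µA.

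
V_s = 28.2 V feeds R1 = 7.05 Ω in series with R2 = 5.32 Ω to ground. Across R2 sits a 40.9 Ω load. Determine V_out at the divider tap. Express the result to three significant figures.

The load sits in parallel with R2, giving an effective lower resistance R2' = R2·R_L/(R2+R_L) = 4.708 Ω.
Now apply the divider: V_out = 28.2 × 0.4004 = 11.29 V.
(Unloaded it would be 12.1 V; the load pulls it down.)

V_out ≈ 11.3 V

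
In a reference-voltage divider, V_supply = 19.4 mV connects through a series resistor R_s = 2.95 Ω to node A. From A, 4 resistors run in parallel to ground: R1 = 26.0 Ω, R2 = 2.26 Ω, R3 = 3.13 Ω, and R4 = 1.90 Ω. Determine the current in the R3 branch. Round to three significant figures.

I ≈ 1.26 mA

Parallel bank: R_p = 1/(1/26.0 + 1/2.26 + 1/3.13 + 1/1.90) = 0.7537 Ω.
V_A by voltage divider: V_A = 19.4 × 0.7537/(2.95 + 0.7537) = 3.948 mV.
Branch current I = V_A/R3 = 3.948/3.13 = 1.261 mA.
(Check via current divider: I_total = 5.238 mA; share G_k/ΣG = 0.2408 → same result.)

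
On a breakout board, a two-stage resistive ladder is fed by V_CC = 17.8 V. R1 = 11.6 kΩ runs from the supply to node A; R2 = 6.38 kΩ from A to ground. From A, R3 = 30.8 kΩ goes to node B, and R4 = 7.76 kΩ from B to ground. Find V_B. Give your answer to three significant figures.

Looking into the second stage from A: R3 + R4 = 38.56 kΩ appears in parallel with R2.
R2 ‖ (R3+R4) = 5.474 kΩ.
V_A = 17.8 × 5.474/(11.6 + 5.474) = 5.707 V.
Then the unloaded second divider: V_B = V_A × R4/(R3+R4) = 5.707 × 0.2012 = 1.148 V.

V_B ≈ 1.15 V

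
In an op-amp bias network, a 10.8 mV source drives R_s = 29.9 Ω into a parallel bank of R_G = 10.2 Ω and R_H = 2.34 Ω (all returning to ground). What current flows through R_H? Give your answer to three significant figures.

I ≈ 0.276 mA

Combine the parallel branches: R_p = (1/10.2 + 1/2.34)⁻¹ = 1.903 Ω.
Node voltage V_A = V_in · R_p/(R_s + R_p) = 10.8 × 0.05985 = 0.6464 mV.
I(R_H) = V_A / R_H = 0.6464/2.34 = 0.2762 mA.
(Equivalently: I_total = 0.3396 mA, then current-divider fraction G_k/ΣG = 0.8134.)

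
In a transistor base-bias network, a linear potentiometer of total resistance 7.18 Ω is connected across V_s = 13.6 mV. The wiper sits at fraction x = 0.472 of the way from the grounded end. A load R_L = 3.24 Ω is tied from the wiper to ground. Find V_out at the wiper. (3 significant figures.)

Lower segment x·R_p = 3.389 Ω; upper segment (1−x)·R_p = 3.791 Ω.
R_L loads the lower segment: effective lower R = 1.656 Ω.
Loaded-divider output: V_out = 13.6 × 0.3041 = 4.135 mV.
(Unloaded: V_out = x·V_s = 6.42 mV.)

V_out ≈ 4.14 mV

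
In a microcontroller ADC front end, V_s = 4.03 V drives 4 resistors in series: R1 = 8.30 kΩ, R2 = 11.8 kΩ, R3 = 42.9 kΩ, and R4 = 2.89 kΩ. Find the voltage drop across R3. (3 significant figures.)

V ≈ 2.62 V

ΣR = 8.30 + 11.8 + 42.9 + 2.89 = 65.89 kΩ.
By the voltage-divider rule, V = 4.03 × 42.90/65.89 = 2.624 V.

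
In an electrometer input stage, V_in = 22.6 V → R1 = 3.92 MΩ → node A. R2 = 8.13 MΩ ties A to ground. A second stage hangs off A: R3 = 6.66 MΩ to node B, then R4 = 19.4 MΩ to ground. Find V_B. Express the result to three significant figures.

Looking into the second stage from A: R3 + R4 = 26.06 MΩ appears in parallel with R2.
Effective lower resistance at A: R2 ‖ 26.06 = 6.197 MΩ.
V_A = 22.6 × 6.197/(3.92 + 6.197) = 13.84 V.
Then the unloaded second divider: V_B = V_A × R4/(R3+R4) = 13.84 × 0.7444 = 10.31 V.

V_B ≈ 10.3 V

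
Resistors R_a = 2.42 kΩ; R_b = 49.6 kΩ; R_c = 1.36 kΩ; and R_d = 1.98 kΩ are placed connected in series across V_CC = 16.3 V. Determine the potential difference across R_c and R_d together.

Series total: ΣR = 2.42 + 49.6 + 1.36 + 1.98 = 55.36 kΩ.
R_{R_c..R_d} = 1.36 + 1.98 = 3.340 kΩ.
Voltage divider: V = V_CC · (3.340 / 55.36) = 16.3 × 0.06033 = 0.9834 V.

V ≈ 0.983 V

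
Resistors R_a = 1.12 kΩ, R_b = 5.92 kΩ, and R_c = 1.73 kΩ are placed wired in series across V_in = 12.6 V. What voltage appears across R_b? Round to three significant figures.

V ≈ 8.51 V

Series total: ΣR = 1.12 + 5.92 + 1.73 = 8.770 kΩ.
By the voltage-divider rule, V = 12.6 × 5.920/8.770 = 8.505 V.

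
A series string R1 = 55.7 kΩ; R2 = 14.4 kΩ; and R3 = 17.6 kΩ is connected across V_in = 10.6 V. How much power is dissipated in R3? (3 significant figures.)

The common current is I = 10.6/87.70 = 0.1209 mA.
P(R3) = I²·R3 = (0.1209)² × 17.6 = 0.2571 mW.

P ≈ 0.257 mW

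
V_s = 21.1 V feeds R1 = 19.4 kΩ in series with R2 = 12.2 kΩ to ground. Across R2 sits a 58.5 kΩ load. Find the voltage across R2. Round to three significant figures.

V_out ≈ 7.22 V

First combine the lower leg with the load: R2 ‖ R_L = 10.09 kΩ.
Voltage divider with the loaded lower leg: V_out = 21.1 × 10.09/(19.4 + 10.09) = 21.1 × 0.3423 = 7.222 V.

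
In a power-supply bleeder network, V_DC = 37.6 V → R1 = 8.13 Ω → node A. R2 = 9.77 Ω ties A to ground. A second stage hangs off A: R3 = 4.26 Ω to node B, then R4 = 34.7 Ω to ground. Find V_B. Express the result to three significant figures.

V_B ≈ 16.4 V

The second stage (R3 + R4 = 38.96 Ω) loads node A in parallel with R2.
Effective lower resistance at A: R2 ‖ 38.96 = 7.811 Ω.
So V_A = 37.6 × 0.4900 = 18.42 V.
Stage 2 is unloaded, so V_B = V_A · R4/(R3+R4) = 18.42 × 34.7/38.96 = 16.41 V.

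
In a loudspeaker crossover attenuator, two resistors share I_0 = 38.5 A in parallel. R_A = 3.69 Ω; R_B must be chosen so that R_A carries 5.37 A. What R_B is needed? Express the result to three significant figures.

R_B ≈ 0.598 Ω

Two-branch current divider: I_A = I_0 · R_B/(R_A + R_B).
With f = 0.1395, R_B = R_A · f/(1−f) = 3.69 × 0.1621 = 0.5981 Ω.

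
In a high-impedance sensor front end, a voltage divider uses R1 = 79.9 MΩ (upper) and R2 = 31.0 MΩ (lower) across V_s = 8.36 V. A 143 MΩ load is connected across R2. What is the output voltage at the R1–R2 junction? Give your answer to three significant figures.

R2 ‖ R_L = (31.0 × 143)/(31.0 + 143) = 25.48 MΩ.
Then V_out = V_s · R2'/(R1 + R2') = 8.36 × 25.48/105.4 = 2.021 V.
(Unloaded it would be 2.34 V; the load pulls it down.)

V_out ≈ 2.02 V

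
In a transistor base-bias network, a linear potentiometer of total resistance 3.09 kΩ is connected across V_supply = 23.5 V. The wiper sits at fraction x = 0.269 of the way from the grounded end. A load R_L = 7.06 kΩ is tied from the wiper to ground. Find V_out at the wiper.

V_out ≈ 5.82 V

Split the track: R_lower = x·R_p = 0.8312 kΩ, R_upper = (1−x)·R_p = 2.259 kΩ.
(x·R_p) ‖ R_L = 0.7437 kΩ.
Then V_out = V_supply · 0.7437/(2.259 + 0.7437) = 5.821 V.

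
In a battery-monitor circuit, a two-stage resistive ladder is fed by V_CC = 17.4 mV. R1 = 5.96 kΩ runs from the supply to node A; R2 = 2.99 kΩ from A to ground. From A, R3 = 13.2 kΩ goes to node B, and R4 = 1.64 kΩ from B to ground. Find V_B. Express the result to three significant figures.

V_B ≈ 0.566 mV

The second stage (R3 + R4 = 14.84 kΩ) loads node A in parallel with R2.
Effective lower resistance at A: R2 ‖ 14.84 = 2.489 kΩ.
First divider: V_A = V_CC · 2.489/(5.96 + 2.489) = 5.125 mV.
Then the unloaded second divider: V_B = V_A × R4/(R3+R4) = 5.125 × 0.1105 = 0.5664 mV.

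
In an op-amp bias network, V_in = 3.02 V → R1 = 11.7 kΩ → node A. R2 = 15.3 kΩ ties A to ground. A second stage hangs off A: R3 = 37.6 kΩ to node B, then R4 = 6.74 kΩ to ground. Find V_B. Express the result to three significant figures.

V_B ≈ 0.226 V

The second stage (R3 + R4 = 44.34 kΩ) loads node A in parallel with R2.
Effective lower resistance at A: R2 ‖ 44.34 = 11.37 kΩ.
V_A = 3.02 × 11.37/(11.7 + 11.37) = 1.489 V.
Stage 2 is unloaded, so V_B = V_A · R4/(R3+R4) = 1.489 × 6.74/44.34 = 0.2263 V.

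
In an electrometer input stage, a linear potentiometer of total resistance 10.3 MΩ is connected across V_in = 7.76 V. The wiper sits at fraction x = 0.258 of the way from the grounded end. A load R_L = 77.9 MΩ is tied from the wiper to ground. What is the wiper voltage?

V_out ≈ 1.95 V

The pot divides into 7.643 MΩ above the wiper and 2.657 MΩ below.
R_L loads the lower segment: effective lower R = 2.570 MΩ.
V_out = 7.76 × 2.570/(7.643 + 2.570) = 1.953 V.
(Unloaded: V_out = x·V_in = 2.00 V.)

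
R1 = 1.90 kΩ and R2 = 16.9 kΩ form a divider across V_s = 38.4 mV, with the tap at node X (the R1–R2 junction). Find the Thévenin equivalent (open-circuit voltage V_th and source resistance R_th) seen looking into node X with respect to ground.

Open-circuit (no load on X): V_th = V_s · R2/(R1 + R2) = 38.4 × 16.9/(1.900 + 16.9) = 34.52 mV.
With V_s suppressed (replaced by a short), R_th = R1 ‖ R2 = (1.900 × 16.9)/(1.900 + 16.9) = 1.708 kΩ.

V_th ≈ 34.5 mV, R_th ≈ 1.71 kΩ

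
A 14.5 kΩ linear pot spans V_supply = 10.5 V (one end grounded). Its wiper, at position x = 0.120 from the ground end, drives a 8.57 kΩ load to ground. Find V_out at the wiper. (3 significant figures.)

V_out ≈ 1.07 V

Lower segment x·R_p = 1.740 kΩ; upper segment (1−x)·R_p = 12.76 kΩ.
R_L loads the lower segment: effective lower R = 1.446 kΩ.
Loaded-divider output: V_out = 10.5 × 0.1018 = 1.069 V.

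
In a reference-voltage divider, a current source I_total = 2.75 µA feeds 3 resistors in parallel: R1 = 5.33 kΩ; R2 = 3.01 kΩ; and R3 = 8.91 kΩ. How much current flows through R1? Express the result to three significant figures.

I ≈ 0.816 µA

Total conductance ΣG = 1/5.33 + 1/3.01 + 1/8.91 = 0.6321 (units of 1/kΩ).
By the current-divider rule, I = I_total · G_k/ΣG = 2.75 × 0.2968 = 0.8163 µA.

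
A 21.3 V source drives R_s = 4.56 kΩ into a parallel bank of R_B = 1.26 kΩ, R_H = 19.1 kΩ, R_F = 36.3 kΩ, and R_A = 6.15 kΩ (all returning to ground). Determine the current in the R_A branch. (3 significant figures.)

I ≈ 0.605 mA

Equivalent of the parallel group: R_p = 0.9651 kΩ.
V_A = 21.3 × 0.9651/5.525 = 3.721 V.
Branch current I = V_A/R_A = 3.721/6.15 = 0.6050 mA.
(Check via current divider: I_total = 3.855 mA; share G_k/ΣG = 0.1569 → same result.)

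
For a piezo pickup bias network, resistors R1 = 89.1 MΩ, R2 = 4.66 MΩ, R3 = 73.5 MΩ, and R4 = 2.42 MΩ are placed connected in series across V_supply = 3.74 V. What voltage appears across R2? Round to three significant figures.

Total series resistance ΣR = 89.1 + 4.66 + 73.5 + 2.42 = 169.7 MΩ.
By the voltage-divider rule, V = 3.74 × 4.660/169.7 = 0.1027 V.

V ≈ 0.103 V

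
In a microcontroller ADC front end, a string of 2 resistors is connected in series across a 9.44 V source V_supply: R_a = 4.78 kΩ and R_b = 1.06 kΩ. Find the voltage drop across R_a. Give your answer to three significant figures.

V ≈ 7.73 V

ΣR = 4.78 + 1.06 = 5.840 kΩ.
By the voltage-divider rule, V = 9.44 × 4.780/5.840 = 7.727 V.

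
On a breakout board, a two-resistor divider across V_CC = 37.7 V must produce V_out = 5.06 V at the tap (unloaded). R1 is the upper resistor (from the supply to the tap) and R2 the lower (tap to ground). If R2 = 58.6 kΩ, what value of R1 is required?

R1 ≈ 378 kΩ

V_out/V_CC = R2/(R1+R2) = 0.1342.
Rearranging, R1 = R2·(1−k)/k = 58.6 × 6.451 = 378.0 kΩ.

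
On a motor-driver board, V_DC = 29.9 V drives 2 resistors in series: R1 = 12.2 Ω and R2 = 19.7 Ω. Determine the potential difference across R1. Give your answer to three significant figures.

V ≈ 11.4 V

Total series resistance ΣR = 12.2 + 19.7 = 31.90 Ω.
V = V_DC · R/ΣR = 29.9 × 0.3824 = 11.44 V.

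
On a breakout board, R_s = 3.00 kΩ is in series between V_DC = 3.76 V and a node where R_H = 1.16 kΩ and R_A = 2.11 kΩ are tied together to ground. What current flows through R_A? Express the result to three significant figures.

I ≈ 0.356 mA

Equivalent of the parallel group: R_p = 0.7485 kΩ.
V_A = 3.76 × 0.7485/3.749 = 0.7508 V.
I(R_A) = V_A / R_A = 0.7508/2.11 = 0.3558 mA.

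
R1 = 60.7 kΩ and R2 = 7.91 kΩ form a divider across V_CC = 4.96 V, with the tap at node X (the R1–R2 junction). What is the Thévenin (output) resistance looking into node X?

R_th ≈ 7.00 kΩ

With V_CC suppressed (replaced by a short), R_th = R1 ‖ R2 = (60.70 × 7.91)/(60.70 + 7.91) = 6.998 kΩ.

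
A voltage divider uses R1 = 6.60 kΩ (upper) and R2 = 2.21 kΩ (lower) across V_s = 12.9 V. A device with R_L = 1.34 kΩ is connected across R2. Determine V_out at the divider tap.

V_out ≈ 1.45 V

R2 ‖ R_L = (2.21 × 1.34)/(2.21 + 1.34) = 0.8342 kΩ.
Then V_out = V_s · R2'/(R1 + R2') = 12.9 × 0.8342/7.434 = 1.448 V.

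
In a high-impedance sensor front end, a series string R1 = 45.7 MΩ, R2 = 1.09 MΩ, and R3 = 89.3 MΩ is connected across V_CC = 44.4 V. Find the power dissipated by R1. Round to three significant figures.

ΣR = 136.1 MΩ → I = 44.4/136.1 = 0.3263 µA.
P(R1) = I²·R1 = (0.3263)² × 45.7 = 4.864 µW.

P ≈ 4.86 µW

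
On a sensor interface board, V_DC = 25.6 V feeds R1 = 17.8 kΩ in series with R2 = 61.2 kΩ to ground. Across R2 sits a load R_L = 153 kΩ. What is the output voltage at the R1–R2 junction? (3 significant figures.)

V_out ≈ 18.2 V

First combine the lower leg with the load: R2 ‖ R_L = 43.71 kΩ.
Then V_out = V_DC · R2'/(R1 + R2') = 25.6 × 43.71/61.51 = 18.19 V.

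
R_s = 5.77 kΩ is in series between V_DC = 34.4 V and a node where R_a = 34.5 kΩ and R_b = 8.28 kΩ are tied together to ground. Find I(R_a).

Equivalent of the parallel group: R_p = 6.677 kΩ.
V_A by voltage divider: V_A = 34.4 × 6.677/(5.77 + 6.677) = 18.45 V.
Branch current I = V_A/R_a = 18.45/34.5 = 0.5349 mA.
(Equivalently: I_total = 2.764 mA, then current-divider fraction G_k/ΣG = 0.1935.)

I ≈ 0.535 mA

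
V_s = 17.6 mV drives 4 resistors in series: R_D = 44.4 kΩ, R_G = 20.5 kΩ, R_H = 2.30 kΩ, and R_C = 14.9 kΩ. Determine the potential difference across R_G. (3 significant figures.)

Series total: ΣR = 44.4 + 20.5 + 2.30 + 14.9 = 82.10 kΩ.
V = V_s · R/ΣR = 17.6 × 0.2497 = 4.395 mV.

V ≈ 4.39 mV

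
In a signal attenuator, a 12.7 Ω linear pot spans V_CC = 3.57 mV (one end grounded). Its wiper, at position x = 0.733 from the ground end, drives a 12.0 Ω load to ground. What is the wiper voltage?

Split the track: R_lower = x·R_p = 9.309 Ω, R_upper = (1−x)·R_p = 3.391 Ω.
Lower segment in parallel with the load: 9.309 ‖ 12.0 = 5.242 Ω.
Then V_out = V_CC · 5.242/(3.391 + 5.242) = 2.168 mV.
(Unloaded: V_out = x·V_CC = 2.62 mV.)

V_out ≈ 2.17 mV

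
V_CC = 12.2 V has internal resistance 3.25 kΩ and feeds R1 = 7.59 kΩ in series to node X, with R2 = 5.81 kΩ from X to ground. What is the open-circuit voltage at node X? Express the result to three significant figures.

V_th ≈ 4.26 V

R1' = 3.25 + 7.59 = 10.84 kΩ (source resistance + R1).
V_th is the unloaded tap voltage: V_CC · R2/(R1'+R2) = 12.2 × 0.3489 = 4.257 V.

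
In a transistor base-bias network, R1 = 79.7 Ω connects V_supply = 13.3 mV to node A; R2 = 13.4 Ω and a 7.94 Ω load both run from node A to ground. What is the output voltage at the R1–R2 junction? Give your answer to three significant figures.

R2 ‖ R_L = (13.4 × 7.94)/(13.4 + 7.94) = 4.986 Ω.
Now apply the divider: V_out = 13.3 × 0.05887 = 0.7830 mV.
(Unloaded it would be 1.91 mV; the load pulls it down.)

V_out ≈ 0.783 mV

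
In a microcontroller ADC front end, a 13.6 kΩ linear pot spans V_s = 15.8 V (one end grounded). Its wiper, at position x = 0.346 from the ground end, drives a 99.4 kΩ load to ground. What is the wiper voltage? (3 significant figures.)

V_out ≈ 5.30 V

Split the track: R_lower = x·R_p = 4.706 kΩ, R_upper = (1−x)·R_p = 8.894 kΩ.
Lower segment in parallel with the load: 4.706 ‖ 99.4 = 4.493 kΩ.
Loaded-divider output: V_out = 15.8 × 0.3356 = 5.303 V.
(Unloaded: V_out = x·V_s = 5.47 V.)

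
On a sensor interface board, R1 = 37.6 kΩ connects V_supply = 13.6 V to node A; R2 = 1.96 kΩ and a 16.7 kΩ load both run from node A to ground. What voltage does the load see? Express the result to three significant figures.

The load sits in parallel with R2, giving an effective lower resistance R2' = R2·R_L/(R2+R_L) = 1.754 kΩ.
Voltage divider with the loaded lower leg: V_out = 13.6 × 1.754/(37.6 + 1.754) = 13.6 × 0.04457 = 0.6062 V.

V_out ≈ 0.606 V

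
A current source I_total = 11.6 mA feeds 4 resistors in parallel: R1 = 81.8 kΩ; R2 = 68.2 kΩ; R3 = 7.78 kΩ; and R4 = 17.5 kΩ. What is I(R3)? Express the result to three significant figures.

Total conductance ΣG = 1/81.8 + 1/68.2 + 1/7.78 + 1/17.5 = 0.2126 (units of 1/kΩ).
Current divider: I(R3) = I_total · G_k/ΣG = 11.6 × (0.1285/0.2126) = 11.6 × 0.6047 = 7.014 mA.

I ≈ 7.01 mA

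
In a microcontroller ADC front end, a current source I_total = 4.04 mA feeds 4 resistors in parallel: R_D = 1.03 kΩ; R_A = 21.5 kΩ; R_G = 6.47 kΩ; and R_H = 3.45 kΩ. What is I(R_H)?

I ≈ 0.801 mA

ΣG = 1/1.03 + 1/21.5 + 1/6.47 + 1/3.45 = 1.462.
Current divider: I(R_H) = I_total · G_k/ΣG = 4.04 × (0.2899/1.462) = 4.04 × 0.1983 = 0.8011 mA.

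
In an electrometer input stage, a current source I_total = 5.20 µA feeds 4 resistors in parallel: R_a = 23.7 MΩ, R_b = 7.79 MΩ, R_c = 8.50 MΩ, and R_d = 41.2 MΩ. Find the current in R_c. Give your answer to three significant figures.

I ≈ 1.96 µA

ΣG = 1/23.7 + 1/7.79 + 1/8.50 + 1/41.2 = 0.3125.
Current divider: I(R_c) = I_total · G_k/ΣG = 5.20 × (0.1176/0.3125) = 5.20 × 0.3765 = 1.958 µA.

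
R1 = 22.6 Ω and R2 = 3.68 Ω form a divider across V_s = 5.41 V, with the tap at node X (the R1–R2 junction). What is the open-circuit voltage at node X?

With X open, the divider is unloaded: V_th = 5.41 × 3.68/26.28 = 0.7576 V.

V_th ≈ 0.758 V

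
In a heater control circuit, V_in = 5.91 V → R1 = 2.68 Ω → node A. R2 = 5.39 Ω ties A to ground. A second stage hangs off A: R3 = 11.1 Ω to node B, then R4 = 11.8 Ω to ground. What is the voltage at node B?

Node A sees R2 in parallel with the series input of stage 2, R3 + R4 = 22.90 Ω.
Effective lower resistance at A: R2 ‖ 22.90 = 4.363 Ω.
So V_A = 5.91 × 0.6195 = 3.661 V.
V_B = V_A × 0.5153 = 1.887 V.

V_B ≈ 1.89 V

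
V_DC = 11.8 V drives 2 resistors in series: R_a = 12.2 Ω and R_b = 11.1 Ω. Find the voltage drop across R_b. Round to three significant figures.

ΣR = 12.2 + 11.1 = 23.30 Ω.
Voltage divider: V = V_DC · (11.10 / 23.30) = 11.8 × 0.4764 = 5.621 V.

V ≈ 5.62 V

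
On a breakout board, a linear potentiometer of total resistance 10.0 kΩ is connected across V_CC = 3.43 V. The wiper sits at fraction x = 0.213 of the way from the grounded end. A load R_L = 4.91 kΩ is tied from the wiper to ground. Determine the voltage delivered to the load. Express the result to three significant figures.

V_out ≈ 0.545 V

Split the track: R_lower = x·R_p = 2.130 kΩ, R_upper = (1−x)·R_p = 7.870 kΩ.
Lower segment in parallel with the load: 2.130 ‖ 4.91 = 1.486 kΩ.
Then V_out = V_CC · 1.486/(7.870 + 1.486) = 0.5446 V.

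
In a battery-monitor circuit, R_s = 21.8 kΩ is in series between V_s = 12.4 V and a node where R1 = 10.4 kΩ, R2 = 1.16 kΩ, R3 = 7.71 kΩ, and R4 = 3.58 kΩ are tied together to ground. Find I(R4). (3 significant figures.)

I ≈ 0.112 mA

Parallel bank: R_p = 1/(1/10.4 + 1/1.16 + 1/7.71 + 1/3.58) = 0.7314 kΩ.
V_A = 12.4 × 0.7314/22.53 = 0.4025 V.
Branch current I = V_A/R4 = 0.4025/3.58 = 0.1124 mA.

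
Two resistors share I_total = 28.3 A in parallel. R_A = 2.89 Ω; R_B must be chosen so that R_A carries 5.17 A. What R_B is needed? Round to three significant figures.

In a two-way split, I_A/I_total = R_B/(R_A + R_B).
5.17/28.3 = R_B/(R_A + R_B) → R_B = R_A · (0.1827)/(1 − 0.1827) = 2.89 × 0.2235 = 0.6460 Ω.

R_B ≈ 0.646 Ω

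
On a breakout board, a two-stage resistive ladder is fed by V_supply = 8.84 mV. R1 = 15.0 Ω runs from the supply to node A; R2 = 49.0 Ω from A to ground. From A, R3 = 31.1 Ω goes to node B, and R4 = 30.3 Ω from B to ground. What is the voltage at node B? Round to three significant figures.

Looking into the second stage from A: R3 + R4 = 61.40 Ω appears in parallel with R2.
R2 ‖ (R3+R4) = 27.25 Ω.
So V_A = 8.84 × 0.6450 = 5.702 mV.
V_B = V_A × 0.4935 = 2.814 mV.

V_B ≈ 2.81 mV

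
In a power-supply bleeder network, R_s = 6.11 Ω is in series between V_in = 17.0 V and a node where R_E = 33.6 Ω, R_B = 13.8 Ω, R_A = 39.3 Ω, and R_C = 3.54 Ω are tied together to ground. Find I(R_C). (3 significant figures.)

Combine the parallel branches: R_p = (1/33.6 + 1/13.8 + 1/39.3 + 1/3.54)⁻¹ = 2.438 Ω.
Node voltage V_A = V_in · R_p/(R_s + R_p) = 17.0 × 0.2852 = 4.849 V.
I(R_C) = V_A / R_C = 4.849/3.54 = 1.370 A.
(Check via current divider: I_total = 1.989 A; share G_k/ΣG = 0.6887 → same result.)

I ≈ 1.37 A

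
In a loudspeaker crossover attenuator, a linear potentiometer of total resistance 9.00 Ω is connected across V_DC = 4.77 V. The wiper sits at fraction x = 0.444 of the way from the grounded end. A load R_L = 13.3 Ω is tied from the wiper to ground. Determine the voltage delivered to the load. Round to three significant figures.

Split the track: R_lower = x·R_p = 3.996 Ω, R_upper = (1−x)·R_p = 5.004 Ω.
(x·R_p) ‖ R_L = 3.073 Ω.
Loaded-divider output: V_out = 4.77 × 0.3804 = 1.815 V.

V_out ≈ 1.81 V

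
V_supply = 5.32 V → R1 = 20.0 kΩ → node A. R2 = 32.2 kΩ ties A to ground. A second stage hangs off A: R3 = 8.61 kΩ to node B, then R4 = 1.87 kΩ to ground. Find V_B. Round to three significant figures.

Looking into the second stage from A: R3 + R4 = 10.48 kΩ appears in parallel with R2.
R2 ‖ (R3+R4) = 7.907 kΩ.
V_A = 5.32 × 7.907/(20.0 + 7.907) = 1.507 V.
V_B = V_A × 0.1784 = 0.2690 V.

V_B ≈ 0.269 V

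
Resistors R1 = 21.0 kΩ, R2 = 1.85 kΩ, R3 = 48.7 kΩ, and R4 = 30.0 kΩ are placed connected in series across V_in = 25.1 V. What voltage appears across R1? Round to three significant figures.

V ≈ 5.19 V

Total series resistance ΣR = 21.0 + 1.85 + 48.7 + 30.0 = 101.5 kΩ.
V = V_in · R/ΣR = 25.1 × 0.2068 = 5.191 V.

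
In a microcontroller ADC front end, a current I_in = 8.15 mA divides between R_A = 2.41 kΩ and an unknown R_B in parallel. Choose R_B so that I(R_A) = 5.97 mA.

In a two-way split, I_A/I_in = R_B/(R_A + R_B).
5.97/8.15 = R_B/(R_A + R_B) → R_B = R_A · (0.7325)/(1 − 0.7325) = 2.41 × 2.739 = 6.600 kΩ.

R_B ≈ 6.60 kΩ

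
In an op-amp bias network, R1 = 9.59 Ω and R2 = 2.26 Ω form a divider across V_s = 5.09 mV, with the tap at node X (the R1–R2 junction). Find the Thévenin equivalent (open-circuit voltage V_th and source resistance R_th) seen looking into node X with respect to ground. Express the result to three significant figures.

V_th ≈ 0.971 mV, R_th ≈ 1.83 Ω

With X open, the divider is unloaded: V_th = 5.09 × 2.26/11.85 = 0.9708 mV.
Looking into X with the source shorted: R_th = R1·R2/(R1+R2) = 9.590 × 2.26/11.85 = 1.829 Ω.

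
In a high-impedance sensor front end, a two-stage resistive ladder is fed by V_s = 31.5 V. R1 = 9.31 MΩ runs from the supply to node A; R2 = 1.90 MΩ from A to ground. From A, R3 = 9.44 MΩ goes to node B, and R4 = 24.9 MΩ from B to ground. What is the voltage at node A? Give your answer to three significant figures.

V_A ≈ 5.10 V

Node A sees R2 in parallel with the series input of stage 2, R3 + R4 = 34.34 MΩ.
Effective lower resistance at A: R2 ‖ 34.34 = 1.800 MΩ.
First divider: V_A = V_s · 1.800/(9.31 + 1.800) = 5.104 V.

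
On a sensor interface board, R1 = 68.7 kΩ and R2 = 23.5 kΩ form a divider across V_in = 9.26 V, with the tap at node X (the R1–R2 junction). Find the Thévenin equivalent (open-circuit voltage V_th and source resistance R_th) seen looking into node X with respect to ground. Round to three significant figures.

Open-circuit (no load on X): V_th = V_in · R2/(R1 + R2) = 9.26 × 23.5/(68.70 + 23.5) = 2.360 V.
Looking into X with the source shorted: R_th = R1·R2/(R1+R2) = 68.70 × 23.5/92.20 = 17.51 kΩ.

V_th ≈ 2.36 V, R_th ≈ 17.5 kΩ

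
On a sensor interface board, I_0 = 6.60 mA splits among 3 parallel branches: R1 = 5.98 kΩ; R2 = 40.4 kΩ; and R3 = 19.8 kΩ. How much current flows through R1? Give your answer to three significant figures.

Total conductance ΣG = 1/5.98 + 1/40.4 + 1/19.8 = 0.2425 (units of 1/kΩ).
R1 takes the fraction G_k/ΣG = 0.1672/0.2425 = 0.6896, so I = 6.60 × 0.6896 = 4.552 mA.

I ≈ 4.55 mA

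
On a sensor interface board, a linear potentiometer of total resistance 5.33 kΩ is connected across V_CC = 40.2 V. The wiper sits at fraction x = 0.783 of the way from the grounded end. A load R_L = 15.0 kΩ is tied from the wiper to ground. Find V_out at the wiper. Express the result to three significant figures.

The pot divides into 1.157 kΩ above the wiper and 4.173 kΩ below.
Lower segment in parallel with the load: 4.173 ‖ 15.0 = 3.265 kΩ.
Then V_out = V_CC · 3.265/(1.157 + 3.265) = 29.68 V.
(Unloaded: V_out = x·V_CC = 31.5 V.)

V_out ≈ 29.7 V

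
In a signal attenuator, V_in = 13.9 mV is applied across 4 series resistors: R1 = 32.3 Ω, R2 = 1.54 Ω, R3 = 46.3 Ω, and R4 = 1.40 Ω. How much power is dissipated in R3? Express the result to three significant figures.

Series current I = V_in/ΣR = 13.9/81.54 = 0.1705 mA.
P = I²R = 0.02906 × 46.3 = 1.345 µW.

P ≈ 1.35 µW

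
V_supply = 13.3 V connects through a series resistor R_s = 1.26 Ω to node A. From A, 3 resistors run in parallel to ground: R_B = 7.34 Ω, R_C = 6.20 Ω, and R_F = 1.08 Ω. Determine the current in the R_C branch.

Equivalent of the parallel group: R_p = 0.8174 Ω.
V_A by voltage divider: V_A = 13.3 × 0.8174/(1.26 + 0.8174) = 5.233 V.
Branch current I = V_A/R_C = 5.233/6.20 = 0.8440 A.

I ≈ 0.844 A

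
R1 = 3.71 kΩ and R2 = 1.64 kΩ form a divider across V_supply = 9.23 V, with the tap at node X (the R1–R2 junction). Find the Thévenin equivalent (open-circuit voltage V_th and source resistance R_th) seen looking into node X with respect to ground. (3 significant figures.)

V_th ≈ 2.83 V, R_th ≈ 1.14 kΩ

Open-circuit (no load on X): V_th = V_supply · R2/(R1 + R2) = 9.23 × 1.64/(3.710 + 1.64) = 2.829 V.
With V_supply suppressed (replaced by a short), R_th = R1 ‖ R2 = (3.710 × 1.64)/(3.710 + 1.64) = 1.137 kΩ.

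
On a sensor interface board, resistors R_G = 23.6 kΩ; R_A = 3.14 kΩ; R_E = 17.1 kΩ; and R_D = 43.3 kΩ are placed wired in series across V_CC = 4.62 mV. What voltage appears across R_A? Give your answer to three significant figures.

V ≈ 0.166 mV

Total series resistance ΣR = 23.6 + 3.14 + 17.1 + 43.3 = 87.14 kΩ.
Voltage divider: V = V_CC · (3.140 / 87.14) = 4.62 × 0.03603 = 0.1665 mV.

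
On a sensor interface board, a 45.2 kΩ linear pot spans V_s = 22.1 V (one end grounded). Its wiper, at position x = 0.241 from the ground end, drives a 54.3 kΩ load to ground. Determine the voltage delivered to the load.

Lower segment x·R_p = 10.89 kΩ; upper segment (1−x)·R_p = 34.31 kΩ.
Lower segment in parallel with the load: 10.89 ‖ 54.3 = 9.073 kΩ.
V_out = 22.1 × 9.073/(34.31 + 9.073) = 4.622 V.
(Unloaded: V_out = x·V_s = 5.33 V.)

V_out ≈ 4.62 V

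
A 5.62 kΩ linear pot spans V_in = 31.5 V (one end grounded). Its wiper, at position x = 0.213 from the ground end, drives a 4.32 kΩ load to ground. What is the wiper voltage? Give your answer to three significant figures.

Lower segment x·R_p = 1.197 kΩ; upper segment (1−x)·R_p = 4.423 kΩ.
(x·R_p) ‖ R_L = 0.9373 kΩ.
Loaded-divider output: V_out = 31.5 × 0.1749 = 5.508 V.

V_out ≈ 5.51 V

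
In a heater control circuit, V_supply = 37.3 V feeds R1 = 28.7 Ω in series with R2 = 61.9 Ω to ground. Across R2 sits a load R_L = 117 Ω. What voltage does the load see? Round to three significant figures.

V_out ≈ 21.8 V

The load sits in parallel with R2, giving an effective lower resistance R2' = R2·R_L/(R2+R_L) = 40.48 Ω.
Then V_out = V_supply · R2'/(R1 + R2') = 37.3 × 40.48/69.18 = 21.83 V.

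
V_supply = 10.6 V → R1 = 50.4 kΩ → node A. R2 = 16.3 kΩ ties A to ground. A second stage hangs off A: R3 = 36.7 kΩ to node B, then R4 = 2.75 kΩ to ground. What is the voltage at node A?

Node A sees R2 in parallel with the series input of stage 2, R3 + R4 = 39.45 kΩ.
R2 ‖ (R3+R4) = 11.53 kΩ.
So V_A = 10.6 × 0.1862 = 1.974 V.

V_A ≈ 1.97 V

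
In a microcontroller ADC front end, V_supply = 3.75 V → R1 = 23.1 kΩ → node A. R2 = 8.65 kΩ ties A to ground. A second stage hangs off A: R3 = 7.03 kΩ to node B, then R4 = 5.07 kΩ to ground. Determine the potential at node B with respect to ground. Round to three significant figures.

V_B ≈ 0.282 V

Node A sees R2 in parallel with the series input of stage 2, R3 + R4 = 12.10 kΩ.
R2 ‖ (R3+R4) = 5.044 kΩ.
V_A = 3.75 × 5.044/(23.1 + 5.044) = 0.6721 V.
Stage 2 is unloaded, so V_B = V_A · R4/(R3+R4) = 0.6721 × 5.07/12.10 = 0.2816 V.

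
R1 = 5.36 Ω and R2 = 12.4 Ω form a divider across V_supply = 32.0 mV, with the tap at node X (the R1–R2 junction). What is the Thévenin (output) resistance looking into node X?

R_th ≈ 3.74 Ω

Looking into X with the source shorted: R_th = R1·R2/(R1+R2) = 5.360 × 12.4/17.76 = 3.742 Ω.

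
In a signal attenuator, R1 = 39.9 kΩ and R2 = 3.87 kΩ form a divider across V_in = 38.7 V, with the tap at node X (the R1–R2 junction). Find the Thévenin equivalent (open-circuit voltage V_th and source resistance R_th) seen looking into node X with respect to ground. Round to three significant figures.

With X open, the divider is unloaded: V_th = 38.7 × 3.87/43.77 = 3.422 V.
With V_in suppressed (replaced by a short), R_th = R1 ‖ R2 = (39.90 × 3.87)/(39.90 + 3.87) = 3.528 kΩ.

V_th ≈ 3.42 V, R_th ≈ 3.53 kΩ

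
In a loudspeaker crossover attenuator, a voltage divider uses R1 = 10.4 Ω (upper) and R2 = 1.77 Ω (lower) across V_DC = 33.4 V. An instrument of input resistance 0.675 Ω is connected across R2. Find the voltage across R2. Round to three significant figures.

V_out ≈ 1.50 V

R2 ‖ R_L = (1.77 × 0.675)/(1.77 + 0.675) = 0.4887 Ω.
Then V_out = V_DC · R2'/(R1 + R2') = 33.4 × 0.4887/10.89 = 1.499 V.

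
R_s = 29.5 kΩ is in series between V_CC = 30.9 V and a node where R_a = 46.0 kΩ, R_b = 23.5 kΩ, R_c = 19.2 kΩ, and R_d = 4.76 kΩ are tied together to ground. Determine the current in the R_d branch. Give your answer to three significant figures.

I ≈ 0.611 mA

Combine the parallel branches: R_p = (1/46.0 + 1/23.5 + 1/19.2 + 1/4.76)⁻¹ = 3.063 kΩ.
V_A = 30.9 × 3.063/32.56 = 2.907 V.
Branch current I = V_A/R_d = 2.907/4.76 = 0.6107 mA.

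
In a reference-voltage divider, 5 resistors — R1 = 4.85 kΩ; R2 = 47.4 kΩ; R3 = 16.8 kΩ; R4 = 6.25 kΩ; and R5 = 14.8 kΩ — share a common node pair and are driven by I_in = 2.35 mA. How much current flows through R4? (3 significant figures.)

Conductances: ΣG = 1/4.85 + 1/47.4 + 1/16.8 + 1/6.25 + 1/14.8 = 0.5144 (1/kΩ).
Current divider: I(R4) = I_in · G_k/ΣG = 2.35 × (0.1600/0.5144) = 2.35 × 0.3111 = 0.7310 mA.

I ≈ 0.731 mA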